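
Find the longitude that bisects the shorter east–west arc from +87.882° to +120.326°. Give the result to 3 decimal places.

+104.104°

Signed shortest Δλ from +87.882° to +120.326° is +32.444°.
Midpoint longitude = +87.882° + (+32.444°)/2 = +87.882° + 16.222° = +104.104°.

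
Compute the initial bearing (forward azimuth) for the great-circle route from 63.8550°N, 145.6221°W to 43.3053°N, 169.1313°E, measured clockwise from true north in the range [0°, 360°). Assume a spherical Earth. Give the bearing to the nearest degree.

Δλ = 169.1313 − -145.6221 = 314.7534°; wrapped into (−180°, 180°]: -45.2466°.
θ = atan2( sin Δλ · cos φ₂ , cos φ₁ · sin φ₂ − sin φ₁ · cos φ₂ · cos Δλ )
  = atan2(-0.51678, -0.15769) = -106.970° → normalised to [0°, 360°): 253.030°.

253°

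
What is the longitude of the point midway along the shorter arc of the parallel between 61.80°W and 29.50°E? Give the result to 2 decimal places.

16.15°W

Signed shortest Δλ from -61.80° to +29.50° is +91.30°.
Midpoint longitude = -61.80° + (+91.30°)/2 = -61.80° + 45.65° = -16.15°.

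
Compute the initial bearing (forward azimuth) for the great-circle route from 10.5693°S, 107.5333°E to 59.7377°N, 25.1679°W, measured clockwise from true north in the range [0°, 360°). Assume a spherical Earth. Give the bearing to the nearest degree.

Δλ = -25.1679 − 107.5333 = -132.7012°.
θ = atan2( sin Δλ · cos φ₂ , cos φ₁ · sin φ₂ − sin φ₁ · cos φ₂ · cos Δλ )
  = atan2(-0.37036, 0.78638) = -25.219° → normalised to [0°, 360°): 334.781°.

335°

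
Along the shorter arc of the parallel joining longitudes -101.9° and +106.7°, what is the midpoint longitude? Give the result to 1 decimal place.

Signed shortest Δλ from -101.9° to +106.7° is -151.4°.
Midpoint longitude = -101.9° + (-151.4°)/2 = -101.9° − 75.7° = -177.6°.
(The naïve average (-101.9 + +106.7)/2 = 2.4° is on the wrong side of the globe.)

-177.6°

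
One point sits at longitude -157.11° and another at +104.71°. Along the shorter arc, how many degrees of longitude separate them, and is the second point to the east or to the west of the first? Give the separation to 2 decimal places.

Raw difference: 104.71 − -157.11 = 261.82°.
Normalise into (−180°, 180°]: 261.82° − 360° = -98.18°.
Negative ⇒ the second point lies to the west; separation 98.18°.

98.18° west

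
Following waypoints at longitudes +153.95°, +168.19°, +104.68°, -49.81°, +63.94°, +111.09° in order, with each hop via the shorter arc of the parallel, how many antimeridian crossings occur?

Leg 1: +153.95° → +168.19°, shortest Δλ = 14.24° (east) — does not cross 180°.
Leg 2: +168.19° → +104.68°, shortest Δλ = -63.51° (west) — does not cross 180°.
Leg 3: +104.68° → -49.81°, shortest Δλ = -154.49° (west) — does not cross 180°.
Leg 4: -49.81° → +63.94°, shortest Δλ = 113.75° (east) — does not cross 180°.
Leg 5: +63.94° → +111.09°, shortest Δλ = 47.15° (east) — does not cross 180°.
Total crossings: 0.

0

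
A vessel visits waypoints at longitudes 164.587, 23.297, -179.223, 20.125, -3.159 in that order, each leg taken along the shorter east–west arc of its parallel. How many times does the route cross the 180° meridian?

2

Leg 1: +164.587° → +23.297°, shortest Δλ = -141.29° (west) — does not cross 180°.
Leg 2: +23.297° → -179.223°, shortest Δλ = 157.48° (east) — crosses 180°.
Leg 3: -179.223° → +20.125°, shortest Δλ = -160.652° (west) — crosses 180°.
Leg 4: +20.125° → -3.159°, shortest Δλ = -23.284° (west) — does not cross 180°.
Total crossings: 2.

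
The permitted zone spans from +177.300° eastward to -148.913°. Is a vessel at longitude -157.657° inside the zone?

Band width going east from +177.300° to -148.913°: ((-148.913 − 177.300) mod 360) = 33.787°.
Offset of -157.657° east of the west edge: ((-157.657 − 177.300) mod 360) = 25.043°.
25.043° ≤ 33.787° ⇒ inside.

Yes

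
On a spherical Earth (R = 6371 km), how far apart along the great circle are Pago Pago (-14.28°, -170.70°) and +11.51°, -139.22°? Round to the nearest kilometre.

Δλ = -139.22 − -170.70 = 31.48°.
Δφ = 11.51 − -14.28 = 25.79°.
a = sin²(Δφ/2) + cos φ₁ · cos φ₂ · sin²(Δλ/2) = 0.119683.
c = 2·atan2(√a, √(1−a)) = 0.70651 rad → d = 6371·c ≈ 4501.17 km.

4501 km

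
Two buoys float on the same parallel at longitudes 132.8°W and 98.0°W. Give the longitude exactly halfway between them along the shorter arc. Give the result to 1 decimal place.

Signed shortest Δλ from -132.8° to -98.0° is +34.8°.
Midpoint longitude = -132.8° + (+34.8°)/2 = -132.8° + 17.4° = -115.4°.

115.4°W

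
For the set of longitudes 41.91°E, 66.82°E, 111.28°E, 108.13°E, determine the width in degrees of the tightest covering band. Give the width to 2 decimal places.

69.37°

Sort the longitudes: +41.91°, +66.82°, +108.13°, +111.28°.
Eastward gaps between consecutive values (wrapping around): 24.91°, 41.31°, 3.15°, 290.63°.
Largest gap = 290.63° ⇒ minimal covering band is its complement: 360° − 290.63° = 69.37°.
Band runs from +41.91° eastward to +111.28°.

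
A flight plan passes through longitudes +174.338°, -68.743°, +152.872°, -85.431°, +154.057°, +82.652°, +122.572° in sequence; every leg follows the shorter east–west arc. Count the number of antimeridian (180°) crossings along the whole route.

4

Leg 1: +174.338° → -68.743°, shortest Δλ = 116.919° (east) — crosses 180°.
Leg 2: -68.743° → +152.872°, shortest Δλ = -138.385° (west) — crosses 180°.
Leg 3: +152.872° → -85.431°, shortest Δλ = 121.697° (east) — crosses 180°.
Leg 4: -85.431° → +154.057°, shortest Δλ = -120.512° (west) — crosses 180°.
Leg 5: +154.057° → +82.652°, shortest Δλ = -71.405° (west) — does not cross 180°.
Leg 6: +82.652° → +122.572°, shortest Δλ = 39.92° (east) — does not cross 180°.
Total crossings: 4.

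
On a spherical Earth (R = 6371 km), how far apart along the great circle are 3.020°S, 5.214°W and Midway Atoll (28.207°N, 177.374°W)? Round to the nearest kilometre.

Δλ = -177.374 − -5.214 = -172.160°.
Δφ = 28.207 − -3.020 = 31.227°.
a = sin²(Δφ/2) + cos φ₁ · cos φ₂ · sin²(Δλ/2) = 0.948349.
c = 2·atan2(√a, √(1−a)) = 2.68305 rad → d = 6371·c ≈ 17093.70 km.

17094 km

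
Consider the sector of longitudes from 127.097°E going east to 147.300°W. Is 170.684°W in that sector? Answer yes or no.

Band width going east from +127.097° to -147.300°: ((-147.300 − 127.097) mod 360) = 85.603°.
Offset of -170.684° east of the west edge: ((-170.684 − 127.097) mod 360) = 62.219°.
62.219° ≤ 85.603° ⇒ inside.

Yes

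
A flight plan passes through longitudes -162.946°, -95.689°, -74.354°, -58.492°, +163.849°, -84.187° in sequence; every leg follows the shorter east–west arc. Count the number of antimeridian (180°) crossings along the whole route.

2

Leg 1: -162.946° → -95.689°, shortest Δλ = 67.257° (east) — does not cross 180°.
Leg 2: -95.689° → -74.354°, shortest Δλ = 21.335° (east) — does not cross 180°.
Leg 3: -74.354° → -58.492°, shortest Δλ = 15.862° (east) — does not cross 180°.
Leg 4: -58.492° → +163.849°, shortest Δλ = -137.659° (west) — crosses 180°.
Leg 5: +163.849° → -84.187°, shortest Δλ = 111.964° (east) — crosses 180°.
Total crossings: 2.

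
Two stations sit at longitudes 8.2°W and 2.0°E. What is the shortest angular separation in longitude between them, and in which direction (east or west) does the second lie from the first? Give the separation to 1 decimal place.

10.2° east

Raw difference: 2.0 − -8.2 = 10.2°.
Normalise into (−180°, 180°]: 10.2° stays 10.2°.
Positive ⇒ the second point lies to the east; separation 10.2°.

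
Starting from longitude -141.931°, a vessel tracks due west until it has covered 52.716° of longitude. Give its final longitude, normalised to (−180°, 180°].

Start at -141.931°; shift −52.716° → -194.647°.
-194.647° lies outside (−180°, 180°]; add 360° → +165.353°.

+165.353°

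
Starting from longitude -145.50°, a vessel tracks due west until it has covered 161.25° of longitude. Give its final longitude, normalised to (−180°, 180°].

+53.25°

Start at -145.50°; shift −161.25° → -306.75°.
-306.75° lies outside (−180°, 180°]; add 360° → +53.25°.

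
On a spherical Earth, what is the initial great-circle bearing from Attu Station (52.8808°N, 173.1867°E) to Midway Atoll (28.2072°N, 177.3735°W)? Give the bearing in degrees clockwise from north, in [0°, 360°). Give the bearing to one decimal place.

160.5°

Δλ = -177.3735 − 173.1867 = -350.5602°; wrapped into (−180°, 180°]: 9.4398°.
θ = atan2( sin Δλ · cos φ₂ , cos φ₁ · sin φ₂ − sin φ₁ · cos φ₂ · cos Δλ )
  = atan2(0.14453, -0.40793) = 160.490° → normalised to [0°, 360°): 160.490°.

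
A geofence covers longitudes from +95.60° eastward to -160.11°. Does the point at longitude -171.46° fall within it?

Band width going east from +95.60° to -160.11°: ((-160.11 − 95.60) mod 360) = 104.29°.
Offset of -171.46° east of the west edge: ((-171.46 − 95.60) mod 360) = 92.94°.
92.94° ≤ 104.29° ⇒ inside.

Yes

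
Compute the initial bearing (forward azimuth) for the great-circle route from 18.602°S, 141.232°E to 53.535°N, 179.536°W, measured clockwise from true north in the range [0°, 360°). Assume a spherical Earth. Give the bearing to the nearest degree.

Δλ = -179.536 − 141.232 = -320.768°; wrapped into (−180°, 180°]: 39.232°.
θ = atan2( sin Δλ · cos φ₂ , cos φ₁ · sin φ₂ − sin φ₁ · cos φ₂ · cos Δλ )
  = atan2(0.37589, 0.90906) = 22.465° → normalised to [0°, 360°): 22.465°.

22°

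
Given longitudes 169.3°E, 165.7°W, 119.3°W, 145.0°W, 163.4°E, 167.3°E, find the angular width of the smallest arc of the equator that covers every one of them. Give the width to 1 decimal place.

Sort the longitudes: -165.7°, -145.0°, -119.3°, +163.4°, +167.3°, +169.3°.
Eastward gaps between consecutive values (wrapping around): 20.7°, 25.7°, 282.7°, 3.9°, 2.0°, 25.0°.
Largest gap = 282.7° ⇒ minimal covering band is its complement: 360° − 282.7° = 77.3°.
Band runs from +163.4° eastward to -119.3°, crossing the antimeridian.

77.3°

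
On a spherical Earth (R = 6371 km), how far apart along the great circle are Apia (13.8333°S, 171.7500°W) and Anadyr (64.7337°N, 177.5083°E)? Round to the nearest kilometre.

8783 km

Δλ = 177.5083 − -171.7500 = 349.2583°; wrapped into (−180°, 180°]: -10.7417°.
Δφ = 64.7337 − -13.8333 = 78.5670°.
a = sin²(Δφ/2) + cos φ₁ · cos φ₂ · sin²(Δλ/2) = 0.404520.
c = 2·atan2(√a, √(1−a)) = 1.37866 rad → d = 6371·c ≈ 8783.42 km.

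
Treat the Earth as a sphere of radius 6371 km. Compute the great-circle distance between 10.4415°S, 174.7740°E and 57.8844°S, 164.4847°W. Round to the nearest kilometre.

Δλ = -164.4847 − 174.7740 = -339.2587°; wrapped into (−180°, 180°]: 20.7413°.
Δφ = -57.8844 − -10.4415 = -47.4429°.
a = sin²(Δφ/2) + cos φ₁ · cos φ₂ · sin²(Δλ/2) = 0.178780.
c = 2·atan2(√a, √(1−a)) = 0.87312 rad → d = 6371·c ≈ 5562.64 km.

5563 km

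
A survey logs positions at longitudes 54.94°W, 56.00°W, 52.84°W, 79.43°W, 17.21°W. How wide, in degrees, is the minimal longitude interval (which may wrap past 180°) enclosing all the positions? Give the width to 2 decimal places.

Sort the longitudes: -79.43°, -56.00°, -54.94°, -52.84°, -17.21°.
Eastward gaps between consecutive values (wrapping around): 23.43°, 1.06°, 2.10°, 35.63°, 297.78°.
Largest gap = 297.78° ⇒ minimal covering band is its complement: 360° − 297.78° = 62.22°.
Band runs from -79.43° eastward to -17.21°.

62.22°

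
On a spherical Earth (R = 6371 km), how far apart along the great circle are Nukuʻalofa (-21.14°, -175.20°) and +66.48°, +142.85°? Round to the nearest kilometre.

Δλ = 142.85 − -175.20 = 318.05°; wrapped into (−180°, 180°]: -41.95°.
Δφ = 66.48 − -21.14 = 87.62°.
a = sin²(Δφ/2) + cos φ₁ · cos φ₂ · sin²(Δλ/2) = 0.526930.
c = 2·atan2(√a, √(1−a)) = 1.62468 rad → d = 6371·c ≈ 10350.86 km.

10351 km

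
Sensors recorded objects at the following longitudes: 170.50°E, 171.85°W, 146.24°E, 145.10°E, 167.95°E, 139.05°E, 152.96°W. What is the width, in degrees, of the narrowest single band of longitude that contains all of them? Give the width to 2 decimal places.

67.99°

Sort the longitudes: -171.85°, -152.96°, +139.05°, +145.10°, +146.24°, +167.95°, +170.50°.
Eastward gaps between consecutive values (wrapping around): 18.89°, 292.01°, 6.05°, 1.14°, 21.71°, 2.55°, 17.65°.
Largest gap = 292.01° ⇒ minimal covering band is its complement: 360° − 292.01° = 67.99°.
Band runs from +139.05° eastward to -152.96°, crossing the antimeridian.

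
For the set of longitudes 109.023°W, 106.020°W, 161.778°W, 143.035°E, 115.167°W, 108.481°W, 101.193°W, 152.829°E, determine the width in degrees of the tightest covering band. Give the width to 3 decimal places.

115.772°

Sort the longitudes: -161.778°, -115.167°, -109.023°, -108.481°, -106.020°, -101.193°, +143.035°, +152.829°.
Eastward gaps between consecutive values (wrapping around): 46.611°, 6.144°, 0.542°, 2.461°, 4.827°, 244.228°, 9.794°, 45.393°.
Largest gap = 244.228° ⇒ minimal covering band is its complement: 360° − 244.228° = 115.772°.
Band runs from +143.035° eastward to -101.193°, crossing the antimeridian.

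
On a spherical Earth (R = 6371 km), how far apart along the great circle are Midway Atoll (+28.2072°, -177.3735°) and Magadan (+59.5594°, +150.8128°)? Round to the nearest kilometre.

4237 km

Δλ = 150.8128 − -177.3735 = 328.1863°; wrapped into (−180°, 180°]: -31.8137°.
Δφ = 59.5594 − 28.2072 = 31.3522°.
a = sin²(Δφ/2) + cos φ₁ · cos φ₂ · sin²(Δλ/2) = 0.106545.
c = 2·atan2(√a, √(1−a)) = 0.66501 rad → d = 6371·c ≈ 4236.79 km.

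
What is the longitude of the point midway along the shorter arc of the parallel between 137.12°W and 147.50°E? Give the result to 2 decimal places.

174.81°W

Signed shortest Δλ from -137.12° to +147.50° is -75.38°.
Midpoint longitude = -137.12° + (-75.38°)/2 = -137.12° − 37.69° = -174.81°.
(The naïve average (-137.12 + +147.50)/2 = 5.19° is on the wrong side of the globe.)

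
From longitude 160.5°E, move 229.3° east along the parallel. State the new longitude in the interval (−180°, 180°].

29.8°E

Start at +160.5°; shift +229.3° → +389.8°.
+389.8° lies outside (−180°, 180°]; subtract 360° → +29.8°.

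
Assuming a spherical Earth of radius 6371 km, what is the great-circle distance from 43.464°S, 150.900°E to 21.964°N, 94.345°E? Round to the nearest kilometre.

Δλ = 94.345 − 150.900 = -56.555°.
Δφ = 21.964 − -43.464 = 65.428°.
a = sin²(Δφ/2) + cos φ₁ · cos φ₂ · sin²(Δλ/2) = 0.443153.
c = 2·atan2(√a, √(1−a)) = 1.45686 rad → d = 6371·c ≈ 9281.63 km.

9282 km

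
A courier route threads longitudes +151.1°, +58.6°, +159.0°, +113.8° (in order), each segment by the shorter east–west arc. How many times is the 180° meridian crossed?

Leg 1: +151.1° → +58.6°, shortest Δλ = -92.5° (west) — does not cross 180°.
Leg 2: +58.6° → +159.0°, shortest Δλ = 100.4° (east) — does not cross 180°.
Leg 3: +159.0° → +113.8°, shortest Δλ = -45.2° (west) — does not cross 180°.
Total crossings: 0.

0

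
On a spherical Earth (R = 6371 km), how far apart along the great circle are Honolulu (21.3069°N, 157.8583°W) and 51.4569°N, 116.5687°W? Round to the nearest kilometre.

4883 km

Δλ = -116.5687 − -157.8583 = 41.2896°.
Δφ = 51.4569 − 21.3069 = 30.1500°.
a = sin²(Δφ/2) + cos φ₁ · cos φ₂ · sin²(Δλ/2) = 0.139806.
c = 2·atan2(√a, √(1−a)) = 0.76643 rad → d = 6371·c ≈ 4882.95 km.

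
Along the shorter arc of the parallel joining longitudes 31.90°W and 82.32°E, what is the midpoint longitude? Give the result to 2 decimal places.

25.21°E

Signed shortest Δλ from -31.90° to +82.32° is +114.22°.
Midpoint longitude = -31.90° + (+114.22°)/2 = -31.90° + 57.11° = +25.21°.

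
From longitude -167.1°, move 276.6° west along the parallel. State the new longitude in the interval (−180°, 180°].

-83.7°

Start at -167.1°; shift −276.6° → -443.7°.
-443.7° lies outside (−180°, 180°]; add 360° → -83.7°.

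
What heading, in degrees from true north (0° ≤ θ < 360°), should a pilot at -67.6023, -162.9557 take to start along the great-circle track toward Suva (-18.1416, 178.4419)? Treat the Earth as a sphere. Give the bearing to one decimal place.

337.0°

Δλ = 178.4419 − -162.9557 = 341.3976°; wrapped into (−180°, 180°]: -18.6024°.
θ = atan2( sin Δλ · cos φ₂ , cos φ₁ · sin φ₂ − sin φ₁ · cos φ₂ · cos Δλ )
  = atan2(-0.30314, 0.71406) = -23.003° → normalised to [0°, 360°): 336.997°.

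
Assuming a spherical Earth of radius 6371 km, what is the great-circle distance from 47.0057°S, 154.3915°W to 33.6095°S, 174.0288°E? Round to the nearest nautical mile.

Δλ = 174.0288 − -154.3915 = 328.4203°; wrapped into (−180°, 180°]: -31.5797°.
Δφ = -33.6095 − -47.0057 = 13.3962°.
a = sin²(Δφ/2) + cos φ₁ · cos φ₂ · sin²(Δλ/2) = 0.055656.
c = 2·atan2(√a, √(1−a)) = 0.47632 rad → d = 6371·c ≈ 3034.63 km ≈ 1638.57 nmi.

1639 nmi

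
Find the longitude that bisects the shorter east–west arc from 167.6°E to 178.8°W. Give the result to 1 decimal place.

Signed shortest Δλ from +167.6° to -178.8° is +13.6°.
Midpoint longitude = +167.6° + (+13.6°)/2 = +167.6° + 6.8° = +174.4°.
(The naïve average (+167.6 + -178.8)/2 = -5.6° is on the wrong side of the globe.)

174.4°E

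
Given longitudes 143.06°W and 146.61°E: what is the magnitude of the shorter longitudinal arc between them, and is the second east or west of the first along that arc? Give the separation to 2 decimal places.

Raw difference: 146.61 − -143.06 = 289.67°.
Normalise into (−180°, 180°]: 289.67° − 360° = -70.33°.
Negative ⇒ the second point lies to the west; separation 70.33°.

70.33° west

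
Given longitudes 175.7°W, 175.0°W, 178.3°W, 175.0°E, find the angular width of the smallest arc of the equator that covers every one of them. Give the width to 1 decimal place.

10.0°

Sort the longitudes: -178.3°, -175.7°, -175.0°, +175.0°.
Eastward gaps between consecutive values (wrapping around): 2.6°, 0.7°, 350.0°, 6.7°.
Largest gap = 350.0° ⇒ minimal covering band is its complement: 360° − 350.0° = 10.0°.
Band runs from +175.0° eastward to -175.0°, crossing the antimeridian.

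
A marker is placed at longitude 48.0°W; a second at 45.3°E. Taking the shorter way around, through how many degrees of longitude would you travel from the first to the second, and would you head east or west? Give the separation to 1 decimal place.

Raw difference: 45.3 − -48.0 = 93.3°.
Normalise into (−180°, 180°]: 93.3° stays 93.3°.
Positive ⇒ the second point lies to the east; separation 93.3°.

93.3° east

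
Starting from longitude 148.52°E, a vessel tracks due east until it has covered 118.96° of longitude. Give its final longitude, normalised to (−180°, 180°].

92.52°W

Start at +148.52°; shift +118.96° → +267.48°.
+267.48° lies outside (−180°, 180°]; subtract 360° → -92.52°.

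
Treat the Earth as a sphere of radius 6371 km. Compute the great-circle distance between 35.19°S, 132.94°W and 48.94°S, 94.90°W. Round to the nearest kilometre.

3445 km

Δλ = -94.90 − -132.94 = 38.04°.
Δφ = -48.94 − -35.19 = -13.75°.
a = sin²(Δφ/2) + cos φ₁ · cos φ₂ · sin²(Δλ/2) = 0.071343.
c = 2·atan2(√a, √(1−a)) = 0.54077 rad → d = 6371·c ≈ 3445.23 km.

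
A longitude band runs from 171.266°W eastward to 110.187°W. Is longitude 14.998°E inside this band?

Band width going east from -171.266° to -110.187°: ((-110.187 − -171.266) mod 360) = 61.079°.
Offset of +14.998° east of the west edge: ((14.998 − -171.266) mod 360) = 186.264°.
186.264° > 61.079° ⇒ outside.

No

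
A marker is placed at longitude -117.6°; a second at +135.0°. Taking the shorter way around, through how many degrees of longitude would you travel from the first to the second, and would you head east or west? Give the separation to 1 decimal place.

Raw difference: 135.0 − -117.6 = 252.6°.
Normalise into (−180°, 180°]: 252.6° − 360° = -107.4°.
Negative ⇒ the second point lies to the west; separation 107.4°.

107.4° west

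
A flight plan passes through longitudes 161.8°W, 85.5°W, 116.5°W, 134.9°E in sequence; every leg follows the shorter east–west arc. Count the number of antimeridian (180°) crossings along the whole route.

Leg 1: -161.8° → -85.5°, shortest Δλ = 76.3° (east) — does not cross 180°.
Leg 2: -85.5° → -116.5°, shortest Δλ = -31.0° (west) — does not cross 180°.
Leg 3: -116.5° → +134.9°, shortest Δλ = -108.6° (west) — crosses 180°.
Total crossings: 1.

1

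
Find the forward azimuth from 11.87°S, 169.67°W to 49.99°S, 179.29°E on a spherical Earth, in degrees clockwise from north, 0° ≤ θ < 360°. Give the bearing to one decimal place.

191.2°

Δλ = 179.29 − -169.67 = 348.96°; wrapped into (−180°, 180°]: -11.04°.
θ = atan2( sin Δλ · cos φ₂ , cos φ₁ · sin φ₂ − sin φ₁ · cos φ₂ · cos Δλ )
  = atan2(-0.12312, -0.61976) = -168.764° → normalised to [0°, 360°): 191.236°.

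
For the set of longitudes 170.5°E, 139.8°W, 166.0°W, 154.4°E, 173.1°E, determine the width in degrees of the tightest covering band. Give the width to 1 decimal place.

65.8°

Sort the longitudes: -166.0°, -139.8°, +154.4°, +170.5°, +173.1°.
Eastward gaps between consecutive values (wrapping around): 26.2°, 294.2°, 16.1°, 2.6°, 20.9°.
Largest gap = 294.2° ⇒ minimal covering band is its complement: 360° − 294.2° = 65.8°.
Band runs from +154.4° eastward to -139.8°, crossing the antimeridian.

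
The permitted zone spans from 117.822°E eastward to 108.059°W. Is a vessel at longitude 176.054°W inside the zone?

Band width going east from +117.822° to -108.059°: ((-108.059 − 117.822) mod 360) = 134.119°.
Offset of -176.054° east of the west edge: ((-176.054 − 117.822) mod 360) = 66.124°.
66.124° ≤ 134.119° ⇒ inside.

Yes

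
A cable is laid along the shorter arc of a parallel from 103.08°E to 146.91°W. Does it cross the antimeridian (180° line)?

Yes

Naïve |-146.91 − 103.08| = 249.99° > 180°, so the shorter arc goes the other way round — across 180°.
Signed shortest Δλ = ((-146.91 − 103.08 + 180) mod 360) − 180 = 110.01°.
Going east by 110.01° from +103.08° passes through 180° before reaching -146.91°.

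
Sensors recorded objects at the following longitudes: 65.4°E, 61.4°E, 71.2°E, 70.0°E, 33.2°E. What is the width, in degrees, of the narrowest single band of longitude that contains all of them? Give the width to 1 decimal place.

38.0°

Sort the longitudes: +33.2°, +61.4°, +65.4°, +70.0°, +71.2°.
Eastward gaps between consecutive values (wrapping around): 28.2°, 4.0°, 4.6°, 1.2°, 322.0°.
Largest gap = 322.0° ⇒ minimal covering band is its complement: 360° − 322.0° = 38.0°.
Band runs from +33.2° eastward to +71.2°.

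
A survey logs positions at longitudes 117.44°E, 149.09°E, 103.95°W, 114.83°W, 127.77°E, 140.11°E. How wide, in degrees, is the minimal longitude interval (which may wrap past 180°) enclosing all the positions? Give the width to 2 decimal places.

Sort the longitudes: -114.83°, -103.95°, +117.44°, +127.77°, +140.11°, +149.09°.
Eastward gaps between consecutive values (wrapping around): 10.88°, 221.39°, 10.33°, 12.34°, 8.98°, 96.08°.
Largest gap = 221.39° ⇒ minimal covering band is its complement: 360° − 221.39° = 138.61°.
Band runs from +117.44° eastward to -103.95°, crossing the antimeridian.

138.61°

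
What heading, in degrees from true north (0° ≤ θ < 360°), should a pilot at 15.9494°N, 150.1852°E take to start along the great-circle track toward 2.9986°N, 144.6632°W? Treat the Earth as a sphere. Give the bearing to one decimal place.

94.1°

Δλ = -144.6632 − 150.1852 = -294.8484°; wrapped into (−180°, 180°]: 65.1516°.
θ = atan2( sin Δλ · cos φ₂ , cos φ₁ · sin φ₂ − sin φ₁ · cos φ₂ · cos Δλ )
  = atan2(0.90618, -0.06502) = 94.104° → normalised to [0°, 360°): 94.104°.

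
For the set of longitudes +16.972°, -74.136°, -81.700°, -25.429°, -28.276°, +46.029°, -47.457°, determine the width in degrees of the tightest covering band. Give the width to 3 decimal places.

Sort the longitudes: -81.700°, -74.136°, -47.457°, -28.276°, -25.429°, +16.972°, +46.029°.
Eastward gaps between consecutive values (wrapping around): 7.564°, 26.679°, 19.181°, 2.847°, 42.401°, 29.057°, 232.271°.
Largest gap = 232.271° ⇒ minimal covering band is its complement: 360° − 232.271° = 127.729°.
Band runs from -81.700° eastward to +46.029°.

127.729°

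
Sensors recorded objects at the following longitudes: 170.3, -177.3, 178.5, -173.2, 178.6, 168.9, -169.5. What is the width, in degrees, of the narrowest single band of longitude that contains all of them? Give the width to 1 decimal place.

21.6°

Sort the longitudes: -177.3°, -173.2°, -169.5°, +168.9°, +170.3°, +178.5°, +178.6°.
Eastward gaps between consecutive values (wrapping around): 4.1°, 3.7°, 338.4°, 1.4°, 8.2°, 0.1°, 4.1°.
Largest gap = 338.4° ⇒ minimal covering band is its complement: 360° − 338.4° = 21.6°.
Band runs from +168.9° eastward to -169.5°, crossing the antimeridian.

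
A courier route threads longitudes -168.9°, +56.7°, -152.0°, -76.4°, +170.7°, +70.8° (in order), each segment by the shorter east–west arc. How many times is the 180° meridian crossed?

3

Leg 1: -168.9° → +56.7°, shortest Δλ = -134.4° (west) — crosses 180°.
Leg 2: +56.7° → -152.0°, shortest Δλ = 151.3° (east) — crosses 180°.
Leg 3: -152.0° → -76.4°, shortest Δλ = 75.6° (east) — does not cross 180°.
Leg 4: -76.4° → +170.7°, shortest Δλ = -112.9° (west) — crosses 180°.
Leg 5: +170.7° → +70.8°, shortest Δλ = -99.9° (west) — does not cross 180°.
Total crossings: 3.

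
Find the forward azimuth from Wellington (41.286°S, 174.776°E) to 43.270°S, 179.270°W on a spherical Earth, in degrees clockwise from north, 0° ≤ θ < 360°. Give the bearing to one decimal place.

116.2°

Δλ = -179.270 − 174.776 = -354.046°; wrapped into (−180°, 180°]: 5.954°.
θ = atan2( sin Δλ · cos φ₂ , cos φ₁ · sin φ₂ − sin φ₁ · cos φ₂ · cos Δλ )
  = atan2(0.07553, -0.03721) = 116.229° → normalised to [0°, 360°): 116.229°.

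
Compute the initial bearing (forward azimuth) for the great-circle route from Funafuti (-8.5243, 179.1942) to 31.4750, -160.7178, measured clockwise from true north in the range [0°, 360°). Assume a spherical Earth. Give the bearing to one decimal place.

Δλ = -160.7178 − 179.1942 = -339.9120°; wrapped into (−180°, 180°]: 20.0880°.
θ = atan2( sin Δλ · cos φ₂ , cos φ₁ · sin φ₂ − sin φ₁ · cos φ₂ · cos Δλ )
  = atan2(0.29293, 0.63509) = 24.761° → normalised to [0°, 360°): 24.761°.

24.8°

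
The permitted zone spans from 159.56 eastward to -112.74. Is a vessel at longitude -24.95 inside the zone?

Band width going east from +159.56° to -112.74°: ((-112.74 − 159.56) mod 360) = 87.70°.
Offset of -24.95° east of the west edge: ((-24.95 − 159.56) mod 360) = 175.49°.
175.49° > 87.70° ⇒ outside.

No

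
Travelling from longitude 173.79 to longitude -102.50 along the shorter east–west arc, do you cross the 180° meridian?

Yes

Naïve |-102.50 − 173.79| = 276.29° > 180°, so the shorter arc goes the other way round — across 180°.
Signed shortest Δλ = ((-102.50 − 173.79 + 180) mod 360) − 180 = 83.71°.
Going east by 83.71° from +173.79° passes through 180° before reaching -102.50°.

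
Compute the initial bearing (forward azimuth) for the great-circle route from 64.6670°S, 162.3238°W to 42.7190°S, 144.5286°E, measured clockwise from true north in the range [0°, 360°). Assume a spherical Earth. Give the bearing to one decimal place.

Δλ = 144.5286 − -162.3238 = 306.8524°; wrapped into (−180°, 180°]: -53.1476°.
θ = atan2( sin Δλ · cos φ₂ , cos φ₁ · sin φ₂ − sin φ₁ · cos φ₂ · cos Δλ )
  = atan2(-0.58789, 0.10799) = -79.592° → normalised to [0°, 360°): 280.408°.

280.4°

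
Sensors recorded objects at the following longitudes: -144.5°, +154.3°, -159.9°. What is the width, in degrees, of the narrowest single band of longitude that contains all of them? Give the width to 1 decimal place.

Sort the longitudes: -159.9°, -144.5°, +154.3°.
Eastward gaps between consecutive values (wrapping around): 15.4°, 298.8°, 45.8°.
Largest gap = 298.8° ⇒ minimal covering band is its complement: 360° − 298.8° = 61.2°.
Band runs from +154.3° eastward to -144.5°, crossing the antimeridian.

61.2°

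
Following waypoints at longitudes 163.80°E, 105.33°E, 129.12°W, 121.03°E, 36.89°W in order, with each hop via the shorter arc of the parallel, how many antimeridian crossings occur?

2

Leg 1: +163.80° → +105.33°, shortest Δλ = -58.47° (west) — does not cross 180°.
Leg 2: +105.33° → -129.12°, shortest Δλ = 125.55° (east) — crosses 180°.
Leg 3: -129.12° → +121.03°, shortest Δλ = -109.85° (west) — crosses 180°.
Leg 4: +121.03° → -36.89°, shortest Δλ = -157.92° (west) — does not cross 180°.
Total crossings: 2.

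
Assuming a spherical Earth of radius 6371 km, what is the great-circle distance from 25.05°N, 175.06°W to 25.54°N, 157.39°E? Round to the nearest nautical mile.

Δλ = 157.39 − -175.06 = 332.45°; wrapped into (−180°, 180°]: -27.55°.
Δφ = 25.54 − 25.05 = 0.49°.
a = sin²(Δφ/2) + cos φ₁ · cos φ₂ · sin²(Δλ/2) = 0.046363.
c = 2·atan2(√a, √(1−a)) = 0.43404 rad → d = 6371·c ≈ 2765.26 km ≈ 1493.12 nmi.

1493 nmi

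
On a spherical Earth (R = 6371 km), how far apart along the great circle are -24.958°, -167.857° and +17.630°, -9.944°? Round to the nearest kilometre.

Δλ = -9.944 − -167.857 = 157.913°.
Δφ = 17.630 − -24.958 = 42.588°.
a = sin²(Δφ/2) + cos φ₁ · cos φ₂ · sin²(Δλ/2) = 0.964212.
c = 2·atan2(√a, √(1−a)) = 2.76094 rad → d = 6371·c ≈ 17589.98 km.

17590 km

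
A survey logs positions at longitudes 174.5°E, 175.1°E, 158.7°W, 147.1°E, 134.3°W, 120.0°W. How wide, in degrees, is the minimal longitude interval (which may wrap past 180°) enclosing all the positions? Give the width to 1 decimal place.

92.9°

Sort the longitudes: -158.7°, -134.3°, -120.0°, +147.1°, +174.5°, +175.1°.
Eastward gaps between consecutive values (wrapping around): 24.4°, 14.3°, 267.1°, 27.4°, 0.6°, 26.2°.
Largest gap = 267.1° ⇒ minimal covering band is its complement: 360° − 267.1° = 92.9°.
Band runs from +147.1° eastward to -120.0°, crossing the antimeridian.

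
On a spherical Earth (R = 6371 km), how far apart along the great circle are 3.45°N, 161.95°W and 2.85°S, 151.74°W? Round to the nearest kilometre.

Δλ = -151.74 − -161.95 = 10.21°.
Δφ = -2.85 − 3.45 = -6.30°.
a = sin²(Δφ/2) + cos φ₁ · cos φ₂ · sin²(Δλ/2) = 0.010913.
c = 2·atan2(√a, √(1−a)) = 0.20931 rad → d = 6371·c ≈ 1333.53 km.

1334 km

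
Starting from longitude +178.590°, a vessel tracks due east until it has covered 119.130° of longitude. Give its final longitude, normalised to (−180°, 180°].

-62.280°

Start at +178.590°; shift +119.130° → +297.720°.
+297.720° lies outside (−180°, 180°]; subtract 360° → -62.280°.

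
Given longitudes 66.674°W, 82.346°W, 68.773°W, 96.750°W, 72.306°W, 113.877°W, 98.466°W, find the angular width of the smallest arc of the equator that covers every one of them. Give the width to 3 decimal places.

Sort the longitudes: -113.877°, -98.466°, -96.750°, -82.346°, -72.306°, -68.773°, -66.674°.
Eastward gaps between consecutive values (wrapping around): 15.411°, 1.716°, 14.404°, 10.040°, 3.533°, 2.099°, 312.797°.
Largest gap = 312.797° ⇒ minimal covering band is its complement: 360° − 312.797° = 47.203°.
Band runs from -113.877° eastward to -66.674°.

47.203°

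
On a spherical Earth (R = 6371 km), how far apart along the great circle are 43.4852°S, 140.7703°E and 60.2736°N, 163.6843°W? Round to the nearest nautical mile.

Δλ = -163.6843 − 140.7703 = -304.4546°; wrapped into (−180°, 180°]: 55.5454°.
Δφ = 60.2736 − -43.4852 = 103.7588°.
a = sin²(Δφ/2) + cos φ₁ · cos φ₂ · sin²(Δλ/2) = 0.697032.
c = 2·atan2(√a, √(1−a)) = 1.97585 rad → d = 6371·c ≈ 12588.12 km ≈ 6797.04 nmi.

6797 nmi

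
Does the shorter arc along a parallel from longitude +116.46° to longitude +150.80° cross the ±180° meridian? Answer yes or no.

No

Signed shortest Δλ = ((150.80 − 116.46 + 180) mod 360) − 180 = 34.34°.
Going east by 34.34° from +116.46° reaches +150.80° without touching 180°.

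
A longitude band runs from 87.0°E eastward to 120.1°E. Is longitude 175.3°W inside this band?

Band width going east from +87.0° to +120.1°: ((120.1 − 87.0) mod 360) = 33.1°.
Offset of -175.3° east of the west edge: ((-175.3 − 87.0) mod 360) = 97.7°.
97.7° > 33.1° ⇒ outside.

No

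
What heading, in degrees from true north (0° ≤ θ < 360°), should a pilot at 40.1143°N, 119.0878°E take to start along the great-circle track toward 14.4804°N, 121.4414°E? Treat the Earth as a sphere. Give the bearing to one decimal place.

174.7°

Δλ = 121.4414 − 119.0878 = 2.3536°.
θ = atan2( sin Δλ · cos φ₂ , cos φ₁ · sin φ₂ − sin φ₁ · cos φ₂ · cos Δλ )
  = atan2(0.03976, -0.43209) = 174.742° → normalised to [0°, 360°): 174.742°.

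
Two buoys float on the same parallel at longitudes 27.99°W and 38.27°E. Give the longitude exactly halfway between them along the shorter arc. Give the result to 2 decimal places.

Signed shortest Δλ from -27.99° to +38.27° is +66.26°.
Midpoint longitude = -27.99° + (+66.26°)/2 = -27.99° + 33.13° = +5.14°.

5.14°E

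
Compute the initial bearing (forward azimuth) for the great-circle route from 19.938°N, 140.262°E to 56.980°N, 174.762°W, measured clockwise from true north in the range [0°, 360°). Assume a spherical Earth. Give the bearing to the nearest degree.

30°

Δλ = -174.762 − 140.262 = -315.024°; wrapped into (−180°, 180°]: 44.976°.
θ = atan2( sin Δλ · cos φ₂ , cos φ₁ · sin φ₂ − sin φ₁ · cos φ₂ · cos Δλ )
  = atan2(0.38516, 0.65677) = 30.389° → normalised to [0°, 360°): 30.389°.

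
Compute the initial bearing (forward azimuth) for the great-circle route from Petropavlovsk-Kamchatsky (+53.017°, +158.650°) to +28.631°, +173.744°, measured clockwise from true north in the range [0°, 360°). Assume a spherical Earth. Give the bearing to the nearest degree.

Δλ = 173.744 − 158.650 = 15.094°.
θ = atan2( sin Δλ · cos φ₂ , cos φ₁ · sin φ₂ − sin φ₁ · cos φ₂ · cos Δλ )
  = atan2(0.22856, -0.38869) = 149.543° → normalised to [0°, 360°): 149.543°.

150°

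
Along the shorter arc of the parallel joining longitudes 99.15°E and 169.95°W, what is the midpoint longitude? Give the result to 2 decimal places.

Signed shortest Δλ from +99.15° to -169.95° is +90.90°.
Midpoint longitude = +99.15° + (+90.90°)/2 = +99.15° + 45.45° = +144.60°.
(The naïve average (+99.15 + -169.95)/2 = -35.4° is on the wrong side of the globe.)

144.60°E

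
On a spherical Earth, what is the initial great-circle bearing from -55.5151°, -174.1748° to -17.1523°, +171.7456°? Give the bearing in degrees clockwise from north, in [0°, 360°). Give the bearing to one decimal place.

338.7°

Δλ = 171.7456 − -174.1748 = 345.9204°; wrapped into (−180°, 180°]: -14.0796°.
θ = atan2( sin Δλ · cos φ₂ , cos φ₁ · sin φ₂ − sin φ₁ · cos φ₂ · cos Δλ )
  = atan2(-0.23245, 0.59698) = -21.275° → normalised to [0°, 360°): 338.725°.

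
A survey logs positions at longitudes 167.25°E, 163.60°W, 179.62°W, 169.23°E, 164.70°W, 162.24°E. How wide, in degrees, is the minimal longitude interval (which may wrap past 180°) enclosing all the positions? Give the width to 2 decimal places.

Sort the longitudes: -179.62°, -164.70°, -163.60°, +162.24°, +167.25°, +169.23°.
Eastward gaps between consecutive values (wrapping around): 14.92°, 1.10°, 325.84°, 5.01°, 1.98°, 11.15°.
Largest gap = 325.84° ⇒ minimal covering band is its complement: 360° − 325.84° = 34.16°.
Band runs from +162.24° eastward to -163.60°, crossing the antimeridian.

34.16°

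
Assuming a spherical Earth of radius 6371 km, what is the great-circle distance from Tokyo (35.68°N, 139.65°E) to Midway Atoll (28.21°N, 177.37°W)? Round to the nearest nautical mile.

2217 nmi

Δλ = -177.37 − 139.65 = -317.02°; wrapped into (−180°, 180°]: 42.98°.
Δφ = 28.21 − 35.68 = -7.47°.
a = sin²(Δφ/2) + cos φ₁ · cos φ₂ · sin²(Δλ/2) = 0.100307.
c = 2·atan2(√a, √(1−a)) = 0.64453 rad → d = 6371·c ≈ 4106.27 km ≈ 2217.21 nmi.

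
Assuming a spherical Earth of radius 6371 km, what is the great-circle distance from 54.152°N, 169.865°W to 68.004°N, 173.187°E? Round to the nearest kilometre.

Δλ = 173.187 − -169.865 = 343.052°; wrapped into (−180°, 180°]: -16.948°.
Δφ = 68.004 − 54.152 = 13.852°.
a = sin²(Δφ/2) + cos φ₁ · cos φ₂ · sin²(Δλ/2) = 0.019304.
c = 2·atan2(√a, √(1−a)) = 0.27878 rad → d = 6371·c ≈ 1776.12 km.

1776 km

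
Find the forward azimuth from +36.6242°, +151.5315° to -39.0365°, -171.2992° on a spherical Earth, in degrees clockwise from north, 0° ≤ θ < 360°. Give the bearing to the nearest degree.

152°

Δλ = -171.2992 − 151.5315 = -322.8307°; wrapped into (−180°, 180°]: 37.1693°.
θ = atan2( sin Δλ · cos φ₂ , cos φ₁ · sin φ₂ − sin φ₁ · cos φ₂ · cos Δλ )
  = atan2(0.46929, -0.87471) = 151.786° → normalised to [0°, 360°): 151.786°.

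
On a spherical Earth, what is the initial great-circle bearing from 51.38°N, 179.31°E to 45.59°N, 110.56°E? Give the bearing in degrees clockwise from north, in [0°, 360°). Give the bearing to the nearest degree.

Δλ = 110.56 − 179.31 = -68.75°.
θ = atan2( sin Δλ · cos φ₂ , cos φ₁ · sin φ₂ − sin φ₁ · cos φ₂ · cos Δλ )
  = atan2(-0.65221, 0.24770) = -69.204° → normalised to [0°, 360°): 290.796°.

291°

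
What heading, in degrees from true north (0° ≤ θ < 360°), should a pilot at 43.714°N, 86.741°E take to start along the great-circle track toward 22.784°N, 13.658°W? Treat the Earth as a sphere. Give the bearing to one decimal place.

Δλ = -13.658 − 86.741 = -100.399°.
θ = atan2( sin Δλ · cos φ₂ , cos φ₁ · sin φ₂ − sin φ₁ · cos φ₂ · cos Δλ )
  = atan2(-0.90683, 0.39491) = -66.467° → normalised to [0°, 360°): 293.533°.

293.5°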